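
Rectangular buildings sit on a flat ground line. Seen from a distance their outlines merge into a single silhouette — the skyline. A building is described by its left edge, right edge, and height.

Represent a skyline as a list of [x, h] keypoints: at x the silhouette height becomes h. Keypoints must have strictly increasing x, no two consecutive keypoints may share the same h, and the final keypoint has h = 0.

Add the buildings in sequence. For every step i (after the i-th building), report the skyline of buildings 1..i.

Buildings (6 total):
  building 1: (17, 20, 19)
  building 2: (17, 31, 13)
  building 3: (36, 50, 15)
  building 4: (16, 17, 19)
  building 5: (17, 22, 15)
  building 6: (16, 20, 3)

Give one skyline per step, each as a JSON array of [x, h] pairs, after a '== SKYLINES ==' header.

== SKYLINES ==
[[17,19],[20,0]]
[[17,19],[20,13],[31,0]]
[[17,19],[20,13],[31,0],[36,15],[50,0]]
[[16,19],[20,13],[31,0],[36,15],[50,0]]
[[16,19],[20,15],[22,13],[31,0],[36,15],[50,0]]
[[16,19],[20,15],[22,13],[31,0],[36,15],[50,0]]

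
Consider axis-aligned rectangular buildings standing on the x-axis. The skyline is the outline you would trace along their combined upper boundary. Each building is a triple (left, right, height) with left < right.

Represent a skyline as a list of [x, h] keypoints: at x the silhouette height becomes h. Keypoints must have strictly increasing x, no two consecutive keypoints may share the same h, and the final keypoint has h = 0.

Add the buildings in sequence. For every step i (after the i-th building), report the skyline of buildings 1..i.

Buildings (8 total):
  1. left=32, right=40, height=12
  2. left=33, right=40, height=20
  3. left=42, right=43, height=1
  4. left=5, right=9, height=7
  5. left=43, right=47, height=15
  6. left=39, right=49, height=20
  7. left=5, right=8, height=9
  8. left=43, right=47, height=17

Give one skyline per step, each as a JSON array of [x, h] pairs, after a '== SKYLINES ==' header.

== SKYLINES ==
[[32,12],[40,0]]
[[32,12],[33,20],[40,0]]
[[32,12],[33,20],[40,0],[42,1],[43,0]]
[[5,7],[9,0],[32,12],[33,20],[40,0],[42,1],[43,0]]
[[5,7],[9,0],[32,12],[33,20],[40,0],[42,1],[43,15],[47,0]]
[[5,7],[9,0],[32,12],[33,20],[49,0]]
[[5,9],[8,7],[9,0],[32,12],[33,20],[49,0]]
[[5,9],[8,7],[9,0],[32,12],[33,20],[49,0]]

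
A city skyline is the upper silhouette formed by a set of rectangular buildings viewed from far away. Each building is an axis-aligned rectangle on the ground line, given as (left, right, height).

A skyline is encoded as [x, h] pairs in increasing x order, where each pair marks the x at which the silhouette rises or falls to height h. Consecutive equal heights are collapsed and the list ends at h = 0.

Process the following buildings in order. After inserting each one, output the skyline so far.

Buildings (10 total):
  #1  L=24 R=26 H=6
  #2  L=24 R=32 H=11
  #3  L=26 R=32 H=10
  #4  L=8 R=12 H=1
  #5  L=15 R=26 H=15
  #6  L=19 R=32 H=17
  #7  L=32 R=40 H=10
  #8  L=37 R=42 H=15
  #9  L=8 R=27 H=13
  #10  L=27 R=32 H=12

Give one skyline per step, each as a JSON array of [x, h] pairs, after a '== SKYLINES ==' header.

== SKYLINES ==
[[24,6],[26,0]]
[[24,11],[32,0]]
[[24,11],[32,0]]
[[8,1],[12,0],[24,11],[32,0]]
[[8,1],[12,0],[15,15],[26,11],[32,0]]
[[8,1],[12,0],[15,15],[19,17],[32,0]]
[[8,1],[12,0],[15,15],[19,17],[32,10],[40,0]]
[[8,1],[12,0],[15,15],[19,17],[32,10],[37,15],[42,0]]
[[8,13],[15,15],[19,17],[32,10],[37,15],[42,0]]
[[8,13],[15,15],[19,17],[32,10],[37,15],[42,0]]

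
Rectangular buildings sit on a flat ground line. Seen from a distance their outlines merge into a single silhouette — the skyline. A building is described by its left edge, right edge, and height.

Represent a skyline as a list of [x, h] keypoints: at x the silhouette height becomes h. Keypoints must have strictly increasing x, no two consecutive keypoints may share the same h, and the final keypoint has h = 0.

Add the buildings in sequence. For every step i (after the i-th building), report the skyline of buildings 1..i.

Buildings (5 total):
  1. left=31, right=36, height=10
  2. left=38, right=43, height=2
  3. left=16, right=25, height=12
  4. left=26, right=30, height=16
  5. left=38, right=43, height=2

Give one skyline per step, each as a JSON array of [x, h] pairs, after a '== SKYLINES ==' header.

== SKYLINES ==
[[31,10],[36,0]]
[[31,10],[36,0],[38,2],[43,0]]
[[16,12],[25,0],[31,10],[36,0],[38,2],[43,0]]
[[16,12],[25,0],[26,16],[30,0],[31,10],[36,0],[38,2],[43,0]]
[[16,12],[25,0],[26,16],[30,0],[31,10],[36,0],[38,2],[43,0]]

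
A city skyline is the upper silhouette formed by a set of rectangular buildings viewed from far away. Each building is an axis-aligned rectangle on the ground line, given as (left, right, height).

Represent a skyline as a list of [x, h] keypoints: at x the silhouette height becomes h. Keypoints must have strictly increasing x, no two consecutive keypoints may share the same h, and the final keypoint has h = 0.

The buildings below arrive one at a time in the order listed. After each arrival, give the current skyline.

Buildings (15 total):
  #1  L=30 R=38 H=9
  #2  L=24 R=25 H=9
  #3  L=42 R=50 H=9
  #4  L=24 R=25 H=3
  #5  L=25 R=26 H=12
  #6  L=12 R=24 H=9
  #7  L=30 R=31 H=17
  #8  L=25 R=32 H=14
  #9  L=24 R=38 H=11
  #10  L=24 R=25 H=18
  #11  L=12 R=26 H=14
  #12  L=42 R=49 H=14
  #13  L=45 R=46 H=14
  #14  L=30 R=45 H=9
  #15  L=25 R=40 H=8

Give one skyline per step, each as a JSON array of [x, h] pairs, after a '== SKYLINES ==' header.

== SKYLINES ==
[[30,9],[38,0]]
[[24,9],[25,0],[30,9],[38,0]]
[[24,9],[25,0],[30,9],[38,0],[42,9],[50,0]]
[[24,9],[25,0],[30,9],[38,0],[42,9],[50,0]]
[[24,9],[25,12],[26,0],[30,9],[38,0],[42,9],[50,0]]
[[12,9],[25,12],[26,0],[30,9],[38,0],[42,9],[50,0]]
[[12,9],[25,12],[26,0],[30,17],[31,9],[38,0],[42,9],[50,0]]
[[12,9],[25,14],[30,17],[31,14],[32,9],[38,0],[42,9],[50,0]]
[[12,9],[24,11],[25,14],[30,17],[31,14],[32,11],[38,0],[42,9],[50,0]]
[[12,9],[24,18],[25,14],[30,17],[31,14],[32,11],[38,0],[42,9],[50,0]]
[[12,14],[24,18],[25,14],[30,17],[31,14],[32,11],[38,0],[42,9],[50,0]]
[[12,14],[24,18],[25,14],[30,17],[31,14],[32,11],[38,0],[42,14],[49,9],[50,0]]
[[12,14],[24,18],[25,14],[30,17],[31,14],[32,11],[38,0],[42,14],[49,9],[50,0]]
[[12,14],[24,18],[25,14],[30,17],[31,14],[32,11],[38,9],[42,14],[49,9],[50,0]]
[[12,14],[24,18],[25,14],[30,17],[31,14],[32,11],[38,9],[42,14],[49,9],[50,0]]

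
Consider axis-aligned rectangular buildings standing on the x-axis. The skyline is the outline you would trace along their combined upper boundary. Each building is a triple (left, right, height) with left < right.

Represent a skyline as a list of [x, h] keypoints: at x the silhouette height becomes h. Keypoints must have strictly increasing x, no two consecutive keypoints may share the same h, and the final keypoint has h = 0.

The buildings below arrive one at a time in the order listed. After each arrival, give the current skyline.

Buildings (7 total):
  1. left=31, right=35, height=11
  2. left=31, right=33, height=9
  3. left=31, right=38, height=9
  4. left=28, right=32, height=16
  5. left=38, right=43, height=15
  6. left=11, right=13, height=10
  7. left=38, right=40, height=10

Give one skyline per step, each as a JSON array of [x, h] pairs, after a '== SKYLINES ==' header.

== SKYLINES ==
[[31,11],[35,0]]
[[31,11],[35,0]]
[[31,11],[35,9],[38,0]]
[[28,16],[32,11],[35,9],[38,0]]
[[28,16],[32,11],[35,9],[38,15],[43,0]]
[[11,10],[13,0],[28,16],[32,11],[35,9],[38,15],[43,0]]
[[11,10],[13,0],[28,16],[32,11],[35,9],[38,15],[43,0]]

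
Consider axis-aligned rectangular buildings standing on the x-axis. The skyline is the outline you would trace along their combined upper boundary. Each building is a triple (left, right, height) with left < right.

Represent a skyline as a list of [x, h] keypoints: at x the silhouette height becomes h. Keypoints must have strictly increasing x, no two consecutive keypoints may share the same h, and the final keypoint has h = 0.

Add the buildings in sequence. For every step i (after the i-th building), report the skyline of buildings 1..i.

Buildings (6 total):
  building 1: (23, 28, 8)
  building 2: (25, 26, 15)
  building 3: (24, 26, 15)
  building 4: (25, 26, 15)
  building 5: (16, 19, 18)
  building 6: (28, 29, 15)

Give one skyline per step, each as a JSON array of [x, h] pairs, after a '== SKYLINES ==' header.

== SKYLINES ==
[[23,8],[28,0]]
[[23,8],[25,15],[26,8],[28,0]]
[[23,8],[24,15],[26,8],[28,0]]
[[23,8],[24,15],[26,8],[28,0]]
[[16,18],[19,0],[23,8],[24,15],[26,8],[28,0]]
[[16,18],[19,0],[23,8],[24,15],[26,8],[28,15],[29,0]]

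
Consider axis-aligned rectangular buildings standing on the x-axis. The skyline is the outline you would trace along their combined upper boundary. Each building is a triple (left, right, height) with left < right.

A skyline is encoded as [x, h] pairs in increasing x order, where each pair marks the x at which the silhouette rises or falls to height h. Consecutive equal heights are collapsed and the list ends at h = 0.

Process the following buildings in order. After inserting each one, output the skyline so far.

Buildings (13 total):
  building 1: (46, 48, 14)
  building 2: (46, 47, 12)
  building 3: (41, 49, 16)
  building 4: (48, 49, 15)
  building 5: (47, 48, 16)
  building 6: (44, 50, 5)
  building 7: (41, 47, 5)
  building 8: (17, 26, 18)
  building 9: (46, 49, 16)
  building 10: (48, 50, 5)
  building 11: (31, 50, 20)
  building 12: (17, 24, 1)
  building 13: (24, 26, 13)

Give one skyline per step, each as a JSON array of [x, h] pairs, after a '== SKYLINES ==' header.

== SKYLINES ==
[[46,14],[48,0]]
[[46,14],[48,0]]
[[41,16],[49,0]]
[[41,16],[49,0]]
[[41,16],[49,0]]
[[41,16],[49,5],[50,0]]
[[41,16],[49,5],[50,0]]
[[17,18],[26,0],[41,16],[49,5],[50,0]]
[[17,18],[26,0],[41,16],[49,5],[50,0]]
[[17,18],[26,0],[41,16],[49,5],[50,0]]
[[17,18],[26,0],[31,20],[50,0]]
[[17,18],[26,0],[31,20],[50,0]]
[[17,18],[26,0],[31,20],[50,0]]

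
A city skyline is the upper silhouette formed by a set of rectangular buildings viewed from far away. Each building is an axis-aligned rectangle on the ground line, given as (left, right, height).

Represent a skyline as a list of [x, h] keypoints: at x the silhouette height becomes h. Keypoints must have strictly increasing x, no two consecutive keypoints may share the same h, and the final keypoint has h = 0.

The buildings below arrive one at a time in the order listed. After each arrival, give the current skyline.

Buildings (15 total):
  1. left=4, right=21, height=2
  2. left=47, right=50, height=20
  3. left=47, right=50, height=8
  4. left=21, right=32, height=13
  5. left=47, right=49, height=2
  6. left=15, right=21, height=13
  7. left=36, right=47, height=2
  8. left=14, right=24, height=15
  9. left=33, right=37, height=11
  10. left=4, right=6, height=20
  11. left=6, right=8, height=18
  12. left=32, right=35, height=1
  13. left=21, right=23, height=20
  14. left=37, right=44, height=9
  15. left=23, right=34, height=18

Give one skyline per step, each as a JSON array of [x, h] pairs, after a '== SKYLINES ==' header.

== SKYLINES ==
[[4,2],[21,0]]
[[4,2],[21,0],[47,20],[50,0]]
[[4,2],[21,0],[47,20],[50,0]]
[[4,2],[21,13],[32,0],[47,20],[50,0]]
[[4,2],[21,13],[32,0],[47,20],[50,0]]
[[4,2],[15,13],[32,0],[47,20],[50,0]]
[[4,2],[15,13],[32,0],[36,2],[47,20],[50,0]]
[[4,2],[14,15],[24,13],[32,0],[36,2],[47,20],[50,0]]
[[4,2],[14,15],[24,13],[32,0],[33,11],[37,2],[47,20],[50,0]]
[[4,20],[6,2],[14,15],[24,13],[32,0],[33,11],[37,2],[47,20],[50,0]]
[[4,20],[6,18],[8,2],[14,15],[24,13],[32,0],[33,11],[37,2],[47,20],[50,0]]
[[4,20],[6,18],[8,2],[14,15],[24,13],[32,1],[33,11],[37,2],[47,20],[50,0]]
[[4,20],[6,18],[8,2],[14,15],[21,20],[23,15],[24,13],[32,1],[33,11],[37,2],[47,20],[50,0]]
[[4,20],[6,18],[8,2],[14,15],[21,20],[23,15],[24,13],[32,1],[33,11],[37,9],[44,2],[47,20],[50,0]]
[[4,20],[6,18],[8,2],[14,15],[21,20],[23,18],[34,11],[37,9],[44,2],[47,20],[50,0]]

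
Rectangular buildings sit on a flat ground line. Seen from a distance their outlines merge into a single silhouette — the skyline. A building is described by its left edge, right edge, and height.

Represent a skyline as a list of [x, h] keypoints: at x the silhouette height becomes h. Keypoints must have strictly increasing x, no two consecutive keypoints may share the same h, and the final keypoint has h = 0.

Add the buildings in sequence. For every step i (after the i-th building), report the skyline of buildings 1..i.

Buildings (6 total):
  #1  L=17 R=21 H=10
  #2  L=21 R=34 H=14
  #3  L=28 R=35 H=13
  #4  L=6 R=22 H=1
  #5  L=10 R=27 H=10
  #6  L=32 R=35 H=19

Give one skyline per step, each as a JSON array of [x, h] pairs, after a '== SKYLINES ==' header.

== SKYLINES ==
[[17,10],[21,0]]
[[17,10],[21,14],[34,0]]
[[17,10],[21,14],[34,13],[35,0]]
[[6,1],[17,10],[21,14],[34,13],[35,0]]
[[6,1],[10,10],[21,14],[34,13],[35,0]]
[[6,1],[10,10],[21,14],[32,19],[35,0]]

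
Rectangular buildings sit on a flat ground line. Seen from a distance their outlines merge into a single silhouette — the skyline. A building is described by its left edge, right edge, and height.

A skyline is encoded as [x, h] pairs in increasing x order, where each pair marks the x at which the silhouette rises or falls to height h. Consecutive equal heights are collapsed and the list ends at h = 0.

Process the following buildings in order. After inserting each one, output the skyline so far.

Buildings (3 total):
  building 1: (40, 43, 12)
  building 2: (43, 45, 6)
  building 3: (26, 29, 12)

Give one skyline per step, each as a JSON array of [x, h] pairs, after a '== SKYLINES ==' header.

== SKYLINES ==
[[40,12],[43,0]]
[[40,12],[43,6],[45,0]]
[[26,12],[29,0],[40,12],[43,6],[45,0]]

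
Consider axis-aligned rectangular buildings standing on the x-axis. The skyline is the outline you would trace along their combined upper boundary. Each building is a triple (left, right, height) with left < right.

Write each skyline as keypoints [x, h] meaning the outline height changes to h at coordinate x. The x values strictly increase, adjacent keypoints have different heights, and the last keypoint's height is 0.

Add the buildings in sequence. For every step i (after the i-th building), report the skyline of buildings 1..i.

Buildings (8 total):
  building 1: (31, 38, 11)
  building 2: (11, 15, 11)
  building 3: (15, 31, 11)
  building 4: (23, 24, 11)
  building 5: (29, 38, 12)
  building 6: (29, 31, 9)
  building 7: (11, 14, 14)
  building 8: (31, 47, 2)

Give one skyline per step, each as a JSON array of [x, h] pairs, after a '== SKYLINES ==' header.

== SKYLINES ==
[[31,11],[38,0]]
[[11,11],[15,0],[31,11],[38,0]]
[[11,11],[38,0]]
[[11,11],[38,0]]
[[11,11],[29,12],[38,0]]
[[11,11],[29,12],[38,0]]
[[11,14],[14,11],[29,12],[38,0]]
[[11,14],[14,11],[29,12],[38,2],[47,0]]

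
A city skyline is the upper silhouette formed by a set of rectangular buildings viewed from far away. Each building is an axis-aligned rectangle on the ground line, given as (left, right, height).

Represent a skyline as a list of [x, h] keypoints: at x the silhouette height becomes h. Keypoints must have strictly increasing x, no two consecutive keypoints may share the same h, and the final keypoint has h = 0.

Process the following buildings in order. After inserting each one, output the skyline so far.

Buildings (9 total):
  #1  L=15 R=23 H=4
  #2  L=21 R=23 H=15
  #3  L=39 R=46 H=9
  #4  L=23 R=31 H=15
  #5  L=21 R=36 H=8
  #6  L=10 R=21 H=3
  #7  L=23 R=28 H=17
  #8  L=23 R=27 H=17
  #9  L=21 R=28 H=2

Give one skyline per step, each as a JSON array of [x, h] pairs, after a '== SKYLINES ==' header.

== SKYLINES ==
[[15,4],[23,0]]
[[15,4],[21,15],[23,0]]
[[15,4],[21,15],[23,0],[39,9],[46,0]]
[[15,4],[21,15],[31,0],[39,9],[46,0]]
[[15,4],[21,15],[31,8],[36,0],[39,9],[46,0]]
[[10,3],[15,4],[21,15],[31,8],[36,0],[39,9],[46,0]]
[[10,3],[15,4],[21,15],[23,17],[28,15],[31,8],[36,0],[39,9],[46,0]]
[[10,3],[15,4],[21,15],[23,17],[28,15],[31,8],[36,0],[39,9],[46,0]]
[[10,3],[15,4],[21,15],[23,17],[28,15],[31,8],[36,0],[39,9],[46,0]]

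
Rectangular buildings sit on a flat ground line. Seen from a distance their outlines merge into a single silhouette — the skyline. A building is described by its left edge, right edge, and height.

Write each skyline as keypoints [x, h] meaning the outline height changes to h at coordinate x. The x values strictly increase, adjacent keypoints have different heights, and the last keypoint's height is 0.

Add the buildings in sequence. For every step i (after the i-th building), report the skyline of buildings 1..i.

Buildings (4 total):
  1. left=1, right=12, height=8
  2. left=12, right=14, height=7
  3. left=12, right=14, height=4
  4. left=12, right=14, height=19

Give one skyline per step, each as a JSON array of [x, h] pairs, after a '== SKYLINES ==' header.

== SKYLINES ==
[[1,8],[12,0]]
[[1,8],[12,7],[14,0]]
[[1,8],[12,7],[14,0]]
[[1,8],[12,19],[14,0]]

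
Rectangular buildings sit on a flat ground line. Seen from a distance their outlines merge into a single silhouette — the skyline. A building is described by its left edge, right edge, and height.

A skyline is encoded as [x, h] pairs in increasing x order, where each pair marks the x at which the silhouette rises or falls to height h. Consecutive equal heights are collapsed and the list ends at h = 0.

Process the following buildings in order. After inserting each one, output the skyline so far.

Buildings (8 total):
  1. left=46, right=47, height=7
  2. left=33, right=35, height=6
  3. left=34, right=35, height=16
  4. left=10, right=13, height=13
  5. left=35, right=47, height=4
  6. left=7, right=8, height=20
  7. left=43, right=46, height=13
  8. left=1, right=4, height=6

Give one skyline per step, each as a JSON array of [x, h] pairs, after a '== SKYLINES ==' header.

== SKYLINES ==
[[46,7],[47,0]]
[[33,6],[35,0],[46,7],[47,0]]
[[33,6],[34,16],[35,0],[46,7],[47,0]]
[[10,13],[13,0],[33,6],[34,16],[35,0],[46,7],[47,0]]
[[10,13],[13,0],[33,6],[34,16],[35,4],[46,7],[47,0]]
[[7,20],[8,0],[10,13],[13,0],[33,6],[34,16],[35,4],[46,7],[47,0]]
[[7,20],[8,0],[10,13],[13,0],[33,6],[34,16],[35,4],[43,13],[46,7],[47,0]]
[[1,6],[4,0],[7,20],[8,0],[10,13],[13,0],[33,6],[34,16],[35,4],[43,13],[46,7],[47,0]]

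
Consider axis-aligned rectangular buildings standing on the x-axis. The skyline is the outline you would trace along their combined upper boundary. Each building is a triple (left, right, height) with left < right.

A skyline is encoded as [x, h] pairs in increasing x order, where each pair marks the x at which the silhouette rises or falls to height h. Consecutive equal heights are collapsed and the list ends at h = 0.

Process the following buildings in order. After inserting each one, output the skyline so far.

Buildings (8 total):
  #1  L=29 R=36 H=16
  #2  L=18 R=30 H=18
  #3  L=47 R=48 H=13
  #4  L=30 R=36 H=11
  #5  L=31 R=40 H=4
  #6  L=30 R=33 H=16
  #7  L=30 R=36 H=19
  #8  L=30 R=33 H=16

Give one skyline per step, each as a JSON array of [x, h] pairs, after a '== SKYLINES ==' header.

== SKYLINES ==
[[29,16],[36,0]]
[[18,18],[30,16],[36,0]]
[[18,18],[30,16],[36,0],[47,13],[48,0]]
[[18,18],[30,16],[36,0],[47,13],[48,0]]
[[18,18],[30,16],[36,4],[40,0],[47,13],[48,0]]
[[18,18],[30,16],[36,4],[40,0],[47,13],[48,0]]
[[18,18],[30,19],[36,4],[40,0],[47,13],[48,0]]
[[18,18],[30,19],[36,4],[40,0],[47,13],[48,0]]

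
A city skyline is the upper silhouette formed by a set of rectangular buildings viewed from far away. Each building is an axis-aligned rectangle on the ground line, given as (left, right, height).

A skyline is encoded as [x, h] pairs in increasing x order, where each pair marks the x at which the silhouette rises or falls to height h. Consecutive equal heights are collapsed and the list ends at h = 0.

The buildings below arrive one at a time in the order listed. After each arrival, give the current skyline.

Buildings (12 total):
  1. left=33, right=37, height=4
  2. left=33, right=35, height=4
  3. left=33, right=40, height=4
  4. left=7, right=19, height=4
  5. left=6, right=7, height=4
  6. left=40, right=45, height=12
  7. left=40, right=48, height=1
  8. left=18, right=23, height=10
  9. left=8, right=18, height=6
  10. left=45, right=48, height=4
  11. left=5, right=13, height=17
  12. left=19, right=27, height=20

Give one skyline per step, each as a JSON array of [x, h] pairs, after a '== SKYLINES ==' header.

== SKYLINES ==
[[33,4],[37,0]]
[[33,4],[37,0]]
[[33,4],[40,0]]
[[7,4],[19,0],[33,4],[40,0]]
[[6,4],[19,0],[33,4],[40,0]]
[[6,4],[19,0],[33,4],[40,12],[45,0]]
[[6,4],[19,0],[33,4],[40,12],[45,1],[48,0]]
[[6,4],[18,10],[23,0],[33,4],[40,12],[45,1],[48,0]]
[[6,4],[8,6],[18,10],[23,0],[33,4],[40,12],[45,1],[48,0]]
[[6,4],[8,6],[18,10],[23,0],[33,4],[40,12],[45,4],[48,0]]
[[5,17],[13,6],[18,10],[23,0],[33,4],[40,12],[45,4],[48,0]]
[[5,17],[13,6],[18,10],[19,20],[27,0],[33,4],[40,12],[45,4],[48,0]]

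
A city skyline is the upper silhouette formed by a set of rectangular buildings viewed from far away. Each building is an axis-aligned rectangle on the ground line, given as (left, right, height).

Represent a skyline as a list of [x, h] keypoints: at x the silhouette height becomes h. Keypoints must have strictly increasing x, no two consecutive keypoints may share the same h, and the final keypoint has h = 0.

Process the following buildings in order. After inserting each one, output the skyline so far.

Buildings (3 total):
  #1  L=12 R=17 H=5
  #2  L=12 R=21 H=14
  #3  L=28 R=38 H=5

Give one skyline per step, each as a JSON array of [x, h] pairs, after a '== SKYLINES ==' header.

== SKYLINES ==
[[12,5],[17,0]]
[[12,14],[21,0]]
[[12,14],[21,0],[28,5],[38,0]]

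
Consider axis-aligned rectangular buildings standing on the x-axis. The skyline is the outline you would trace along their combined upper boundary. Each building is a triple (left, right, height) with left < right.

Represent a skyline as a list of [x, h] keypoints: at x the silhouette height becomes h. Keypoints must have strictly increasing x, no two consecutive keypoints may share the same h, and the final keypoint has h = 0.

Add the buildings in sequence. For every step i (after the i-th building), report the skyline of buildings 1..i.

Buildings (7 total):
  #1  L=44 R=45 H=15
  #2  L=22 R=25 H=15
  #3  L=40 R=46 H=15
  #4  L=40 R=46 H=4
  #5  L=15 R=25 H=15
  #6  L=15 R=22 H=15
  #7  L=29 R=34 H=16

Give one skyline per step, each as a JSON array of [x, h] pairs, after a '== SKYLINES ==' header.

== SKYLINES ==
[[44,15],[45,0]]
[[22,15],[25,0],[44,15],[45,0]]
[[22,15],[25,0],[40,15],[46,0]]
[[22,15],[25,0],[40,15],[46,0]]
[[15,15],[25,0],[40,15],[46,0]]
[[15,15],[25,0],[40,15],[46,0]]
[[15,15],[25,0],[29,16],[34,0],[40,15],[46,0]]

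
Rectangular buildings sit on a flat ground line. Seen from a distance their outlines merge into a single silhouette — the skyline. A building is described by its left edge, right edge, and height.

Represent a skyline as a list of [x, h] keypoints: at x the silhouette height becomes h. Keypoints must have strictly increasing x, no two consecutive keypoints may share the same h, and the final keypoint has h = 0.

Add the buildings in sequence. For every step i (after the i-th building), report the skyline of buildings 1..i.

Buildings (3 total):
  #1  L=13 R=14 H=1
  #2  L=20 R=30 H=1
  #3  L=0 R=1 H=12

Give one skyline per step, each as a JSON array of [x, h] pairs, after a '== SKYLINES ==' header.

== SKYLINES ==
[[13,1],[14,0]]
[[13,1],[14,0],[20,1],[30,0]]
[[0,12],[1,0],[13,1],[14,0],[20,1],[30,0]]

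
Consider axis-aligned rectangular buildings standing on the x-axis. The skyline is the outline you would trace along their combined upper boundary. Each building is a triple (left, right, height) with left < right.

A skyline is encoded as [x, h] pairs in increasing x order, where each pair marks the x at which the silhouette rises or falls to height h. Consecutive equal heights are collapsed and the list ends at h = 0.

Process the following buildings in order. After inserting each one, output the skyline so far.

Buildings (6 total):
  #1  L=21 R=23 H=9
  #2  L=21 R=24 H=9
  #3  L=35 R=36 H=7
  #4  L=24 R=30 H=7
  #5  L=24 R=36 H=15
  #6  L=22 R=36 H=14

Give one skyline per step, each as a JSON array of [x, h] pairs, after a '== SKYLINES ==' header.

== SKYLINES ==
[[21,9],[23,0]]
[[21,9],[24,0]]
[[21,9],[24,0],[35,7],[36,0]]
[[21,9],[24,7],[30,0],[35,7],[36,0]]
[[21,9],[24,15],[36,0]]
[[21,9],[22,14],[24,15],[36,0]]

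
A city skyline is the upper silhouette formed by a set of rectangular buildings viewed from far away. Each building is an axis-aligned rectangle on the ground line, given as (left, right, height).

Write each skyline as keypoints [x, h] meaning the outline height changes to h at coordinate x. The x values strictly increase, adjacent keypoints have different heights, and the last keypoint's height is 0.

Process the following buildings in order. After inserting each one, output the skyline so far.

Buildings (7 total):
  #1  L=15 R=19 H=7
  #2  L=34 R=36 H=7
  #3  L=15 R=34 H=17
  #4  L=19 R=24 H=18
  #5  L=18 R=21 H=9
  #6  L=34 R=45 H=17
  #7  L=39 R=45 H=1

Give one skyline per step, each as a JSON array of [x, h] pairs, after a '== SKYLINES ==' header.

== SKYLINES ==
[[15,7],[19,0]]
[[15,7],[19,0],[34,7],[36,0]]
[[15,17],[34,7],[36,0]]
[[15,17],[19,18],[24,17],[34,7],[36,0]]
[[15,17],[19,18],[24,17],[34,7],[36,0]]
[[15,17],[19,18],[24,17],[45,0]]
[[15,17],[19,18],[24,17],[45,0]]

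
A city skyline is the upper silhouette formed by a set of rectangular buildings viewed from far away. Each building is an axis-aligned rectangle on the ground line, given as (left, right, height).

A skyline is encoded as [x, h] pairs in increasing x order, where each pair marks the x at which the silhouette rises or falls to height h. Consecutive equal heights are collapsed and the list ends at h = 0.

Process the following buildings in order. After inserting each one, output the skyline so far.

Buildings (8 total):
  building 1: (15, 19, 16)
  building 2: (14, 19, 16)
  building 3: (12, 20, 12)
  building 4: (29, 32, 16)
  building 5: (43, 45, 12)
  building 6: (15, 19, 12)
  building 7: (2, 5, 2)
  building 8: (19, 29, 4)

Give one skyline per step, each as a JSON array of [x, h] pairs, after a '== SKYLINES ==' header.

== SKYLINES ==
[[15,16],[19,0]]
[[14,16],[19,0]]
[[12,12],[14,16],[19,12],[20,0]]
[[12,12],[14,16],[19,12],[20,0],[29,16],[32,0]]
[[12,12],[14,16],[19,12],[20,0],[29,16],[32,0],[43,12],[45,0]]
[[12,12],[14,16],[19,12],[20,0],[29,16],[32,0],[43,12],[45,0]]
[[2,2],[5,0],[12,12],[14,16],[19,12],[20,0],[29,16],[32,0],[43,12],[45,0]]
[[2,2],[5,0],[12,12],[14,16],[19,12],[20,4],[29,16],[32,0],[43,12],[45,0]]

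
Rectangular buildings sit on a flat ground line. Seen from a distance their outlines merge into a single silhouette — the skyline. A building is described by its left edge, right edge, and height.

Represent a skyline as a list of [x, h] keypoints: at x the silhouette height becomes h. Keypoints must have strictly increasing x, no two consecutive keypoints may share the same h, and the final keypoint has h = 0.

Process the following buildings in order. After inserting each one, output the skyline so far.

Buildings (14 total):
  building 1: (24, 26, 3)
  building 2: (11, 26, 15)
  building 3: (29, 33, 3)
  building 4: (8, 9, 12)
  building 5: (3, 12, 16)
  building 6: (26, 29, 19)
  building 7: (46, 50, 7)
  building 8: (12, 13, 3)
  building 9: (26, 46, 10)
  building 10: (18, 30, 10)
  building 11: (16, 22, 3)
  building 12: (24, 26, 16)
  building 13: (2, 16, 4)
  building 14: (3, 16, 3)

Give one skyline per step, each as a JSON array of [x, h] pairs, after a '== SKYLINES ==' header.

== SKYLINES ==
[[24,3],[26,0]]
[[11,15],[26,0]]
[[11,15],[26,0],[29,3],[33,0]]
[[8,12],[9,0],[11,15],[26,0],[29,3],[33,0]]
[[3,16],[12,15],[26,0],[29,3],[33,0]]
[[3,16],[12,15],[26,19],[29,3],[33,0]]
[[3,16],[12,15],[26,19],[29,3],[33,0],[46,7],[50,0]]
[[3,16],[12,15],[26,19],[29,3],[33,0],[46,7],[50,0]]
[[3,16],[12,15],[26,19],[29,10],[46,7],[50,0]]
[[3,16],[12,15],[26,19],[29,10],[46,7],[50,0]]
[[3,16],[12,15],[26,19],[29,10],[46,7],[50,0]]
[[3,16],[12,15],[24,16],[26,19],[29,10],[46,7],[50,0]]
[[2,4],[3,16],[12,15],[24,16],[26,19],[29,10],[46,7],[50,0]]
[[2,4],[3,16],[12,15],[24,16],[26,19],[29,10],[46,7],[50,0]]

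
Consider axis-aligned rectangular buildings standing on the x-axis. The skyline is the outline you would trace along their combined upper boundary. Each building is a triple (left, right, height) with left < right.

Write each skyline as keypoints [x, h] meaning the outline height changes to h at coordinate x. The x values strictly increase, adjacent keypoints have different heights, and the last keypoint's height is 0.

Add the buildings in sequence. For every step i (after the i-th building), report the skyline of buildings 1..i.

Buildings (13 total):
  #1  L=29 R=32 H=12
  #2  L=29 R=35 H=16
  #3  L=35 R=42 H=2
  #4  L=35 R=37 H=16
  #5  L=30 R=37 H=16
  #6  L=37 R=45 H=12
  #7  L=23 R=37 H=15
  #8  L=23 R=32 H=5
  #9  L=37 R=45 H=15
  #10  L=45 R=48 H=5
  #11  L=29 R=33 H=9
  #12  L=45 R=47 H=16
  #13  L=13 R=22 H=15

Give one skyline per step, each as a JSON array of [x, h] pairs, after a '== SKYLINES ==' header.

== SKYLINES ==
[[29,12],[32,0]]
[[29,16],[35,0]]
[[29,16],[35,2],[42,0]]
[[29,16],[37,2],[42,0]]
[[29,16],[37,2],[42,0]]
[[29,16],[37,12],[45,0]]
[[23,15],[29,16],[37,12],[45,0]]
[[23,15],[29,16],[37,12],[45,0]]
[[23,15],[29,16],[37,15],[45,0]]
[[23,15],[29,16],[37,15],[45,5],[48,0]]
[[23,15],[29,16],[37,15],[45,5],[48,0]]
[[23,15],[29,16],[37,15],[45,16],[47,5],[48,0]]
[[13,15],[22,0],[23,15],[29,16],[37,15],[45,16],[47,5],[48,0]]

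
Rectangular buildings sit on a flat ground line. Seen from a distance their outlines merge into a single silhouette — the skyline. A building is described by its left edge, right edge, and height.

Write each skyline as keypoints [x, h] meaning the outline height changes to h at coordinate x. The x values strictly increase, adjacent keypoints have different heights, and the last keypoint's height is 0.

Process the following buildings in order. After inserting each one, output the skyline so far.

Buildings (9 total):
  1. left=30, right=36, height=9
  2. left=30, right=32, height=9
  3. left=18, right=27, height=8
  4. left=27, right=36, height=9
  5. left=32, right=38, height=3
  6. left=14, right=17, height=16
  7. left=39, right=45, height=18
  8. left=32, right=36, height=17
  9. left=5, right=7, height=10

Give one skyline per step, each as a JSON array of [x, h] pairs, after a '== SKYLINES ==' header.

== SKYLINES ==
[[30,9],[36,0]]
[[30,9],[36,0]]
[[18,8],[27,0],[30,9],[36,0]]
[[18,8],[27,9],[36,0]]
[[18,8],[27,9],[36,3],[38,0]]
[[14,16],[17,0],[18,8],[27,9],[36,3],[38,0]]
[[14,16],[17,0],[18,8],[27,9],[36,3],[38,0],[39,18],[45,0]]
[[14,16],[17,0],[18,8],[27,9],[32,17],[36,3],[38,0],[39,18],[45,0]]
[[5,10],[7,0],[14,16],[17,0],[18,8],[27,9],[32,17],[36,3],[38,0],[39,18],[45,0]]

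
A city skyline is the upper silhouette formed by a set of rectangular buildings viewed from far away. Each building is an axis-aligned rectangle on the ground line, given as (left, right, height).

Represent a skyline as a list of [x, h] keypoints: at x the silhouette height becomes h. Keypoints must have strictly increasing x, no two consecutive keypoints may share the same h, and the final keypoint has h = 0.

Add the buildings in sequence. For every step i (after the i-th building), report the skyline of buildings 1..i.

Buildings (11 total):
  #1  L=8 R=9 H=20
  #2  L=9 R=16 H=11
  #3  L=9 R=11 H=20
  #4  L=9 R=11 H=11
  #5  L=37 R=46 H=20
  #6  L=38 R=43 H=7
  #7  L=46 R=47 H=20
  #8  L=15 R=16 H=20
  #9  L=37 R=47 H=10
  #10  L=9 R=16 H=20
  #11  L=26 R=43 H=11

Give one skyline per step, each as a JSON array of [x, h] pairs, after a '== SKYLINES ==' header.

== SKYLINES ==
[[8,20],[9,0]]
[[8,20],[9,11],[16,0]]
[[8,20],[11,11],[16,0]]
[[8,20],[11,11],[16,0]]
[[8,20],[11,11],[16,0],[37,20],[46,0]]
[[8,20],[11,11],[16,0],[37,20],[46,0]]
[[8,20],[11,11],[16,0],[37,20],[47,0]]
[[8,20],[11,11],[15,20],[16,0],[37,20],[47,0]]
[[8,20],[11,11],[15,20],[16,0],[37,20],[47,0]]
[[8,20],[16,0],[37,20],[47,0]]
[[8,20],[16,0],[26,11],[37,20],[47,0]]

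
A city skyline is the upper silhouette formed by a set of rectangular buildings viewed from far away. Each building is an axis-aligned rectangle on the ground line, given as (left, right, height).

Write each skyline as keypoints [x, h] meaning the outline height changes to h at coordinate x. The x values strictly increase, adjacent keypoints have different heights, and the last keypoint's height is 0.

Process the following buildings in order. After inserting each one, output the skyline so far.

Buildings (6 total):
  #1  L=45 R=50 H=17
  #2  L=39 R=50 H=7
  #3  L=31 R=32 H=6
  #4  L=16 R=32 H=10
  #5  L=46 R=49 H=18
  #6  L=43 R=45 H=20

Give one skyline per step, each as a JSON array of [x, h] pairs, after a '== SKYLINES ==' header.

== SKYLINES ==
[[45,17],[50,0]]
[[39,7],[45,17],[50,0]]
[[31,6],[32,0],[39,7],[45,17],[50,0]]
[[16,10],[32,0],[39,7],[45,17],[50,0]]
[[16,10],[32,0],[39,7],[45,17],[46,18],[49,17],[50,0]]
[[16,10],[32,0],[39,7],[43,20],[45,17],[46,18],[49,17],[50,0]]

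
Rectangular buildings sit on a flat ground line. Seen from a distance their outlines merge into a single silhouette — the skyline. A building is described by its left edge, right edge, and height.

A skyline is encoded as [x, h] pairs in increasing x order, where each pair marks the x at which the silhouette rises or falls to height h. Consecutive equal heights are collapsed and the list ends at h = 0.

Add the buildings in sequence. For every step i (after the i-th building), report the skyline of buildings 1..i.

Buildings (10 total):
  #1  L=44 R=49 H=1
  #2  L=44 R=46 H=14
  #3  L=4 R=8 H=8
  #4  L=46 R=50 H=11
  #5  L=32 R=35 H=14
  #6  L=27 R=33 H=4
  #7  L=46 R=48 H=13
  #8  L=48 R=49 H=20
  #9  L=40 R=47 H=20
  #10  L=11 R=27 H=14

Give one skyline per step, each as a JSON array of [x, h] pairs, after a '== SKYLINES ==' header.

== SKYLINES ==
[[44,1],[49,0]]
[[44,14],[46,1],[49,0]]
[[4,8],[8,0],[44,14],[46,1],[49,0]]
[[4,8],[8,0],[44,14],[46,11],[50,0]]
[[4,8],[8,0],[32,14],[35,0],[44,14],[46,11],[50,0]]
[[4,8],[8,0],[27,4],[32,14],[35,0],[44,14],[46,11],[50,0]]
[[4,8],[8,0],[27,4],[32,14],[35,0],[44,14],[46,13],[48,11],[50,0]]
[[4,8],[8,0],[27,4],[32,14],[35,0],[44,14],[46,13],[48,20],[49,11],[50,0]]
[[4,8],[8,0],[27,4],[32,14],[35,0],[40,20],[47,13],[48,20],[49,11],[50,0]]
[[4,8],[8,0],[11,14],[27,4],[32,14],[35,0],[40,20],[47,13],[48,20],[49,11],[50,0]]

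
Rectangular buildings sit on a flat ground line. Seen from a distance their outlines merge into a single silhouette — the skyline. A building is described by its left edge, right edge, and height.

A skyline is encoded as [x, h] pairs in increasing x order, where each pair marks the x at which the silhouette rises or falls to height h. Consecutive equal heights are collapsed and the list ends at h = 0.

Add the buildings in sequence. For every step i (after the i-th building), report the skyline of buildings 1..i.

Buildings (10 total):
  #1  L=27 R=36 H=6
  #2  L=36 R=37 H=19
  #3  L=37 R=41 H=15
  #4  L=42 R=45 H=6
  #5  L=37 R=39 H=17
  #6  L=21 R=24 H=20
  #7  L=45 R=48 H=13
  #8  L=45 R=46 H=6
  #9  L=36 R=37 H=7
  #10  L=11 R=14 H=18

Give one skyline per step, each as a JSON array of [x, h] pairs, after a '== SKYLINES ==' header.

== SKYLINES ==
[[27,6],[36,0]]
[[27,6],[36,19],[37,0]]
[[27,6],[36,19],[37,15],[41,0]]
[[27,6],[36,19],[37,15],[41,0],[42,6],[45,0]]
[[27,6],[36,19],[37,17],[39,15],[41,0],[42,6],[45,0]]
[[21,20],[24,0],[27,6],[36,19],[37,17],[39,15],[41,0],[42,6],[45,0]]
[[21,20],[24,0],[27,6],[36,19],[37,17],[39,15],[41,0],[42,6],[45,13],[48,0]]
[[21,20],[24,0],[27,6],[36,19],[37,17],[39,15],[41,0],[42,6],[45,13],[48,0]]
[[21,20],[24,0],[27,6],[36,19],[37,17],[39,15],[41,0],[42,6],[45,13],[48,0]]
[[11,18],[14,0],[21,20],[24,0],[27,6],[36,19],[37,17],[39,15],[41,0],[42,6],[45,13],[48,0]]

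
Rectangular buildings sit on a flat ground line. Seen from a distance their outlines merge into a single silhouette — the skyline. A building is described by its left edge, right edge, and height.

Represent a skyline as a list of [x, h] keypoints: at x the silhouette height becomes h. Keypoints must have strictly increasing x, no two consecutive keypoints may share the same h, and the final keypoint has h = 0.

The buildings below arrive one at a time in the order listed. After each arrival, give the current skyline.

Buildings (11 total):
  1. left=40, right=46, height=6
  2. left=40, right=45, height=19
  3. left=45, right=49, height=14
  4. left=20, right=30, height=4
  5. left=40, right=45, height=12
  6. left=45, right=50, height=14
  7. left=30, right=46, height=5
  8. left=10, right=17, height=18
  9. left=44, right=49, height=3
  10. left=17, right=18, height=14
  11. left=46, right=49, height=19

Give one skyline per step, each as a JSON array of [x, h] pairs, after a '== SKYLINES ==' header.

== SKYLINES ==
[[40,6],[46,0]]
[[40,19],[45,6],[46,0]]
[[40,19],[45,14],[49,0]]
[[20,4],[30,0],[40,19],[45,14],[49,0]]
[[20,4],[30,0],[40,19],[45,14],[49,0]]
[[20,4],[30,0],[40,19],[45,14],[50,0]]
[[20,4],[30,5],[40,19],[45,14],[50,0]]
[[10,18],[17,0],[20,4],[30,5],[40,19],[45,14],[50,0]]
[[10,18],[17,0],[20,4],[30,5],[40,19],[45,14],[50,0]]
[[10,18],[17,14],[18,0],[20,4],[30,5],[40,19],[45,14],[50,0]]
[[10,18],[17,14],[18,0],[20,4],[30,5],[40,19],[45,14],[46,19],[49,14],[50,0]]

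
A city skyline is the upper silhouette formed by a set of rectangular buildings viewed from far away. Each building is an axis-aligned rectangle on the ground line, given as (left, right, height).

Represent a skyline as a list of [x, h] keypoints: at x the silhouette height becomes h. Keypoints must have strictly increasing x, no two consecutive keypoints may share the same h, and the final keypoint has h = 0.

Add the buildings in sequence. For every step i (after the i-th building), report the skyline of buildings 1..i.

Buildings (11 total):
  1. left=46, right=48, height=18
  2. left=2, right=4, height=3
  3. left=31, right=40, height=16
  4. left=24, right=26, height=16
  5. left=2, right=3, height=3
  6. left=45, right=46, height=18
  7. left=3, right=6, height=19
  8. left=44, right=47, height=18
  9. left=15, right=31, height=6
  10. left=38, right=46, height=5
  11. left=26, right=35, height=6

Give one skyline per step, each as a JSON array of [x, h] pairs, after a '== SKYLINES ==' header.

== SKYLINES ==
[[46,18],[48,0]]
[[2,3],[4,0],[46,18],[48,0]]
[[2,3],[4,0],[31,16],[40,0],[46,18],[48,0]]
[[2,3],[4,0],[24,16],[26,0],[31,16],[40,0],[46,18],[48,0]]
[[2,3],[4,0],[24,16],[26,0],[31,16],[40,0],[46,18],[48,0]]
[[2,3],[4,0],[24,16],[26,0],[31,16],[40,0],[45,18],[48,0]]
[[2,3],[3,19],[6,0],[24,16],[26,0],[31,16],[40,0],[45,18],[48,0]]
[[2,3],[3,19],[6,0],[24,16],[26,0],[31,16],[40,0],[44,18],[48,0]]
[[2,3],[3,19],[6,0],[15,6],[24,16],[26,6],[31,16],[40,0],[44,18],[48,0]]
[[2,3],[3,19],[6,0],[15,6],[24,16],[26,6],[31,16],[40,5],[44,18],[48,0]]
[[2,3],[3,19],[6,0],[15,6],[24,16],[26,6],[31,16],[40,5],[44,18],[48,0]]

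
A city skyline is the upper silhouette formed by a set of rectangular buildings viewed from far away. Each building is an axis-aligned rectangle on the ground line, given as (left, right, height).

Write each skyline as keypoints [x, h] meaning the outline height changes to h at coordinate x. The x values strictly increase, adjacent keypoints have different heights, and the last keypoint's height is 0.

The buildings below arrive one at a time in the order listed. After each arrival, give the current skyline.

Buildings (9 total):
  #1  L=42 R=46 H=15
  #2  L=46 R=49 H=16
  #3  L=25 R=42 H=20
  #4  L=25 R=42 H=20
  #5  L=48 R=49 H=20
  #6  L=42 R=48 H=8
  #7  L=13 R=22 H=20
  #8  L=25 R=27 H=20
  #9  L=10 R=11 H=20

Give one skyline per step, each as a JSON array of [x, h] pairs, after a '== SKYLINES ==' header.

== SKYLINES ==
[[42,15],[46,0]]
[[42,15],[46,16],[49,0]]
[[25,20],[42,15],[46,16],[49,0]]
[[25,20],[42,15],[46,16],[49,0]]
[[25,20],[42,15],[46,16],[48,20],[49,0]]
[[25,20],[42,15],[46,16],[48,20],[49,0]]
[[13,20],[22,0],[25,20],[42,15],[46,16],[48,20],[49,0]]
[[13,20],[22,0],[25,20],[42,15],[46,16],[48,20],[49,0]]
[[10,20],[11,0],[13,20],[22,0],[25,20],[42,15],[46,16],[48,20],[49,0]]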